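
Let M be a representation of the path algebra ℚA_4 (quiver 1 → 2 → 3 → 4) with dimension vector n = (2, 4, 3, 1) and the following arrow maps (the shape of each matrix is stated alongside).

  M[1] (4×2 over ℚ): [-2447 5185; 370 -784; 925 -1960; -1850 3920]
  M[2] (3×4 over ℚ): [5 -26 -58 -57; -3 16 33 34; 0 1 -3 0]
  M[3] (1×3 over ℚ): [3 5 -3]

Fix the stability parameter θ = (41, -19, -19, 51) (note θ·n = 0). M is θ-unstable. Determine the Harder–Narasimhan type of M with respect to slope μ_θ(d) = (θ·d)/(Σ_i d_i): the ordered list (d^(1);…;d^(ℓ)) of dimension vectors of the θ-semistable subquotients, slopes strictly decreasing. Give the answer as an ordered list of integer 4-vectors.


Via rank(M_{q-1}∘⋯∘M_p): M ≅ I[1,3], I[1,4], I[2,2], I[2,3].
μ_θ-semistable layers: μ^(1)=51; μ^(2)=1; μ^(3)=-19

((0, 0, 0, 1); (2, 2, 2, 0); (0, 2, 1, 0))


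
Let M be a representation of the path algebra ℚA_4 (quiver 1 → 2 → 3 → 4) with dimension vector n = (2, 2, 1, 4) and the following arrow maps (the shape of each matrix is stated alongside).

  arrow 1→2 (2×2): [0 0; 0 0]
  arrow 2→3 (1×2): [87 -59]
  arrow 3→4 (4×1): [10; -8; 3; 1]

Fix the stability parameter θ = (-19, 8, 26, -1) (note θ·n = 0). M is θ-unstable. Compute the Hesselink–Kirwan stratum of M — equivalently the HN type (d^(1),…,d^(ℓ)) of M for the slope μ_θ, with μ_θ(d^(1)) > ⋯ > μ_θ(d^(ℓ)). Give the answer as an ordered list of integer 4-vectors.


Interval decomposition of M: I[1,1]^2, I[2,2], I[2,4], I[4,4]^3.
HN type (ℓ=4): μ^(1)=25/2; μ^(2)=8; μ^(3)=-1; μ^(4)=-19

((0, 0, 1, 1); (0, 2, 0, 0); (0, 0, 0, 3); (2, 0, 0, 0))


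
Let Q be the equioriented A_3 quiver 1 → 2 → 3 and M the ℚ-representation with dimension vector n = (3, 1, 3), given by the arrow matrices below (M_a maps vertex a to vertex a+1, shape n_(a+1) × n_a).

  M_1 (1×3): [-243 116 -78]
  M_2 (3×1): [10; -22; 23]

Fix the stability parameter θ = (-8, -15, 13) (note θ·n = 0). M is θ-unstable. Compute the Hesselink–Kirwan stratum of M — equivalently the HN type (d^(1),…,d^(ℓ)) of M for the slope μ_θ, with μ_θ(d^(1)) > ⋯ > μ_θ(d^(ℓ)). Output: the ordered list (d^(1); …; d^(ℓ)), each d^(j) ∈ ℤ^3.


Barcode: M ≅ I[1,1]^2, I[1,3], I[3,3]^2. HN layers by μ_θ (3 steps, strictly decreasing):
  μ^(1)=13; μ^(2)=-8; μ^(3)=-23/2

((0, 0, 3); (2, 0, 0); (1, 1, 0))


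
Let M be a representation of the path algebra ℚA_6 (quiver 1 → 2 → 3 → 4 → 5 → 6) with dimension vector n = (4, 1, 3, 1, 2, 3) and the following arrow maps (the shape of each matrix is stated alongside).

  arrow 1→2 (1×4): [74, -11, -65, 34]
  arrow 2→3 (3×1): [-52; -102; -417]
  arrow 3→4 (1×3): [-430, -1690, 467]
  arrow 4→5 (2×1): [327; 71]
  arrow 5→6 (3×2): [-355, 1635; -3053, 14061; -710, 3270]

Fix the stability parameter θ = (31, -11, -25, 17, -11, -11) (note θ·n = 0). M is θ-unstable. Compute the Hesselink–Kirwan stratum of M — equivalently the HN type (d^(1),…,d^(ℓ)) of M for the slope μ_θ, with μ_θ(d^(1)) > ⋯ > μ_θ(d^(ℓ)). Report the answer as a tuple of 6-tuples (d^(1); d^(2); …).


Barcode: M ≅ I[1,1]^3, I[1,5], I[3,3]^2, I[5,6], I[6,6]^2. HN layers by μ_θ (5 steps, strictly decreasing):
  μ^(1)=31; μ^(2)=3; μ^(3)=-5/3; μ^(4)=-11; μ^(5)=-25

((3, 0, 0, 0, 0, 0); (0, 0, 0, 1, 1, 0); (1, 1, 1, 0, 0, 0); (0, 0, 0, 0, 1, 3); (0, 0, 2, 0, 0, 0))


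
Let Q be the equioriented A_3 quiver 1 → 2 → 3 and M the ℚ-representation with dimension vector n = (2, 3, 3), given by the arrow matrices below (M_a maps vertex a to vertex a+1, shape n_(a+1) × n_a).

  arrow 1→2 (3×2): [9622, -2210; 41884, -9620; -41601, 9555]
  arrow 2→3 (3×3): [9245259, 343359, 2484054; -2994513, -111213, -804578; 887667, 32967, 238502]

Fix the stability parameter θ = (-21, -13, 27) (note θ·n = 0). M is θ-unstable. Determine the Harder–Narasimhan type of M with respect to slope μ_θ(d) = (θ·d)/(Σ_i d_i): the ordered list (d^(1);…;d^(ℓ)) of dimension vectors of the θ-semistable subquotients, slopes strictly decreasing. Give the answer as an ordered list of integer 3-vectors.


Barcode: M ≅ I[1,1], I[1,2], I[2,2], I[2,3], I[3,3]^2. HN layers by μ_θ (3 steps, strictly decreasing):
  μ^(1)=27; μ^(2)=-13; μ^(3)=-21

((0, 0, 3); (0, 3, 0); (2, 0, 0))


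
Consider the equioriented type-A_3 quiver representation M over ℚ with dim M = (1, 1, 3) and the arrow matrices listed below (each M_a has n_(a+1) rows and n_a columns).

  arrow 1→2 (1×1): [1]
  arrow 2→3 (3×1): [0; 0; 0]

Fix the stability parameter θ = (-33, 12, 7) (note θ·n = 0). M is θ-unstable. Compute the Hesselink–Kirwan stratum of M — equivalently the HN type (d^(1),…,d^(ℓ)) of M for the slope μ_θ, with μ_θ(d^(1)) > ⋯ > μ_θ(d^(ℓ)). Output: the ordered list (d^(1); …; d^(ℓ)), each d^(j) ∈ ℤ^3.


Via rank(M_{q-1}∘⋯∘M_p): M ≅ I[1,2], I[3,3]^3.
μ_θ-semistable layers: μ^(1)=12; μ^(2)=7; μ^(3)=-33

((0, 1, 0); (0, 0, 3); (1, 0, 0))


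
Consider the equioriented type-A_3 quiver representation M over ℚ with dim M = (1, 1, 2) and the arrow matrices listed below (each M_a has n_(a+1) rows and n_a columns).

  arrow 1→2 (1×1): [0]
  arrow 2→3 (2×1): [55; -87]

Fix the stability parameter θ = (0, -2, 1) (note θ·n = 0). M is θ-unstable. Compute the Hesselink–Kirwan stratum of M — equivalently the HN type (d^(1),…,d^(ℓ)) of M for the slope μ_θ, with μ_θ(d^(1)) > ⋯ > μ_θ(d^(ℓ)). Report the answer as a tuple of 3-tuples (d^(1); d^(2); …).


Via rank(M_{q-1}∘⋯∘M_p): M ≅ I[1,1], I[2,3], I[3,3].
μ_θ-semistable layers: μ^(1)=1; μ^(2)=0; μ^(3)=-2

((0, 0, 2); (1, 0, 0); (0, 1, 0))


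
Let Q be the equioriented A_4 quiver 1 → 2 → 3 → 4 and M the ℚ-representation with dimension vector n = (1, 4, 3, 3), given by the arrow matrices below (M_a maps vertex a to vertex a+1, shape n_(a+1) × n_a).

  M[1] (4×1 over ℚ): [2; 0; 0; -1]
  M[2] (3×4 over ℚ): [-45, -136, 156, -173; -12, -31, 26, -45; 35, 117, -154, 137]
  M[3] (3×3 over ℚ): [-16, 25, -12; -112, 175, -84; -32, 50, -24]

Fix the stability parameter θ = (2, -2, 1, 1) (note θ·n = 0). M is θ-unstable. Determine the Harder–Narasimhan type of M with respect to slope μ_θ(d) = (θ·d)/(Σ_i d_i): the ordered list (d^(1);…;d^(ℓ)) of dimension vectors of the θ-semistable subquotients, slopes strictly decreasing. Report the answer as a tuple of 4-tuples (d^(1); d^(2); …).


Interval decomposition of M: I[1,4], I[2,2], I[2,3]^2, I[4,4]^2.
HN type (ℓ=3): μ^(1)=1; μ^(2)=0; μ^(3)=-2

((0, 0, 3, 3); (1, 1, 0, 0); (0, 3, 0, 0))


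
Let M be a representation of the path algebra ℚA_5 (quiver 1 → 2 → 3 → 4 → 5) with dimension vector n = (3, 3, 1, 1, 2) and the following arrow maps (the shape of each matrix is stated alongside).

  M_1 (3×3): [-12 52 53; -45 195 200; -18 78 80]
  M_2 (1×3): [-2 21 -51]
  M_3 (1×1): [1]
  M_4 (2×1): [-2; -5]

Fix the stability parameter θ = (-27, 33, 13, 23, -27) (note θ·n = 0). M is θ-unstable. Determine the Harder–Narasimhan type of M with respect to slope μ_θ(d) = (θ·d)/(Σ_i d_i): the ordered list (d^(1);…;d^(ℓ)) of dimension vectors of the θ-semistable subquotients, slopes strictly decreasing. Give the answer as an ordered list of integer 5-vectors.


Interval decomposition of M: I[1,1], I[1,2], I[1,5], I[2,2], I[5,5].
HN type (ℓ=3): μ^(1)=33; μ^(2)=21/2; μ^(3)=-27

((0, 2, 0, 0, 0); (0, 1, 1, 1, 1); (3, 0, 0, 0, 1))


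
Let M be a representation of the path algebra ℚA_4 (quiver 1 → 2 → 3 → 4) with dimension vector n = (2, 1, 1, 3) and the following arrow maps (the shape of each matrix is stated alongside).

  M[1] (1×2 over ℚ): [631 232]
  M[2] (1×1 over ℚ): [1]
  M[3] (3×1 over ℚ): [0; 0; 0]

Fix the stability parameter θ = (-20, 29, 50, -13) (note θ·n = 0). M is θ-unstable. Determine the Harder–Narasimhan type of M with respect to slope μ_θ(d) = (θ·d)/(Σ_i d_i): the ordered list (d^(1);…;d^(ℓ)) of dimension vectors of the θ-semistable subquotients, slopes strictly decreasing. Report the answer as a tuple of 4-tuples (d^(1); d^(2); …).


Barcode: M ≅ I[1,1], I[1,3], I[4,4]^3. HN layers by μ_θ (4 steps, strictly decreasing):
  μ^(1)=50; μ^(2)=29; μ^(3)=-13; μ^(4)=-20

((0, 0, 1, 0); (0, 1, 0, 0); (0, 0, 0, 3); (2, 0, 0, 0))


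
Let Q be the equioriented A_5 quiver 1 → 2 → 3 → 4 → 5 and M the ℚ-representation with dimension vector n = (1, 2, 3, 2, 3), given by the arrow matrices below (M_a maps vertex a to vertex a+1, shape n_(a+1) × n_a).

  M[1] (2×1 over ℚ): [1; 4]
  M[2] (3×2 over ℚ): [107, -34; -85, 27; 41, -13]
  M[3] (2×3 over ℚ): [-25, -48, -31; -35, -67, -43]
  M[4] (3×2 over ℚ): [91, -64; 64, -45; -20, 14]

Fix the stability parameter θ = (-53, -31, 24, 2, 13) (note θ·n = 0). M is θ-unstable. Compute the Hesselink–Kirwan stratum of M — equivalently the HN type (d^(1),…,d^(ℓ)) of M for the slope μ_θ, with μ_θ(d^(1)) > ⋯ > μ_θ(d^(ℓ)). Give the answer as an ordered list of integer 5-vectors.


Via rank(M_{q-1}∘⋯∘M_p): M ≅ I[1,5], I[2,5], I[3,3], I[5,5].
μ_θ-semistable layers: μ^(1)=24; μ^(2)=13; μ^(3)=-31; μ^(4)=-53

((0, 0, 1, 0, 0); (0, 0, 2, 2, 3); (0, 2, 0, 0, 0); (1, 0, 0, 0, 0))


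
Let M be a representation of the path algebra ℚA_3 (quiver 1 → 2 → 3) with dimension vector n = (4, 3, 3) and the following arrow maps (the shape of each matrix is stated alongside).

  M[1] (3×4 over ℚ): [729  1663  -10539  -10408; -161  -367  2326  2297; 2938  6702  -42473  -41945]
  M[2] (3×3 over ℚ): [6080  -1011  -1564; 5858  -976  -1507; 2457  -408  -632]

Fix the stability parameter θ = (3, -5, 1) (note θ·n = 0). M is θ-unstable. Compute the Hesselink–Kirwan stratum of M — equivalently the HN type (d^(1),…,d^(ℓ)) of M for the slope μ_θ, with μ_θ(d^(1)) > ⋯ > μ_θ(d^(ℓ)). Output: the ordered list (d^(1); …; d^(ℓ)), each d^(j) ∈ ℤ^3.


Via rank(M_{q-1}∘⋯∘M_p): M ≅ I[1,1]^2, I[1,3]^2, I[2,3].
μ_θ-semistable layers: μ^(1)=3; μ^(2)=1; μ^(3)=-1; μ^(4)=-5

((2, 0, 0); (0, 0, 3); (2, 2, 0); (0, 1, 0))


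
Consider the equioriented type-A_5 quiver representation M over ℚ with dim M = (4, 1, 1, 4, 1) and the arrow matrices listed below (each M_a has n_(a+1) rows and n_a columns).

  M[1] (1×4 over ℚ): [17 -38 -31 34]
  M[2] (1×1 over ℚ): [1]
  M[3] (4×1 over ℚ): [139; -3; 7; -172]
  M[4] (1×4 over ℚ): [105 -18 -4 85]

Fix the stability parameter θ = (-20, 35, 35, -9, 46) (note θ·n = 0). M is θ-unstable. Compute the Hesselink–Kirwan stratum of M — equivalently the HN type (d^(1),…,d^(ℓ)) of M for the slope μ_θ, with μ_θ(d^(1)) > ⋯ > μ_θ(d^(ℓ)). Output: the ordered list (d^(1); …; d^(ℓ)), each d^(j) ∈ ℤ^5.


Interval decomposition of M: I[1,1]^3, I[1,5], I[4,4]^3.
HN type (ℓ=4): μ^(1)=46; μ^(2)=61/3; μ^(3)=-9; μ^(4)=-20

((0, 0, 0, 0, 1); (0, 1, 1, 1, 0); (0, 0, 0, 3, 0); (4, 0, 0, 0, 0))


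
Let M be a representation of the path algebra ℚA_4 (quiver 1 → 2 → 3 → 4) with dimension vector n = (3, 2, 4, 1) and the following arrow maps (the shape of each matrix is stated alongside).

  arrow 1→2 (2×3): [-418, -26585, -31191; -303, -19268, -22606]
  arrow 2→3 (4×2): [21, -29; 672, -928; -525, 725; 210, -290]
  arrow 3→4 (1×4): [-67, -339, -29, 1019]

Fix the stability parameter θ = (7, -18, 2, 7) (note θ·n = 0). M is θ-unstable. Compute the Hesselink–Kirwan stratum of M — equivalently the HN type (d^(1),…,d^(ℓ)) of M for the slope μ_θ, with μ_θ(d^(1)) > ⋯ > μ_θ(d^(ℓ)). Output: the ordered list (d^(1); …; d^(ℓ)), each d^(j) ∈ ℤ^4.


Interval decomposition of M: I[1,1], I[1,2], I[1,3], I[3,3]^2, I[3,4].
HN type (ℓ=3): μ^(1)=7; μ^(2)=2; μ^(3)=-11/2

((1, 0, 0, 1); (0, 0, 4, 0); (2, 2, 0, 0))


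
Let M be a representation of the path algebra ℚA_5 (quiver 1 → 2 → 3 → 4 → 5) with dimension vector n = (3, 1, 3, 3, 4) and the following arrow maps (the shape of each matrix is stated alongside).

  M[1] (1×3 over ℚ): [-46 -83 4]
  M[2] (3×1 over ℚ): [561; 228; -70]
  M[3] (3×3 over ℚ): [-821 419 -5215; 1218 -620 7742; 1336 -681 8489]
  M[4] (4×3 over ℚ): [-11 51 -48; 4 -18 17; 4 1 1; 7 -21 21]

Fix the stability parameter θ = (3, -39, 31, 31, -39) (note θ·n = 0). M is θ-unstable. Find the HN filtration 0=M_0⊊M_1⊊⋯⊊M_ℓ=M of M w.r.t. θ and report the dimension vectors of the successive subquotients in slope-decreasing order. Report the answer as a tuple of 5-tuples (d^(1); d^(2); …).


Via rank(M_{q-1}∘⋯∘M_p): M ≅ I[1,1]^2, I[1,5], I[3,5]^2, I[5,5].
μ_θ-semistable layers: μ^(1)=23/3; μ^(2)=3; μ^(3)=-18; μ^(4)=-39

((0, 0, 3, 3, 3); (2, 0, 0, 0, 0); (1, 1, 0, 0, 0); (0, 0, 0, 0, 1))


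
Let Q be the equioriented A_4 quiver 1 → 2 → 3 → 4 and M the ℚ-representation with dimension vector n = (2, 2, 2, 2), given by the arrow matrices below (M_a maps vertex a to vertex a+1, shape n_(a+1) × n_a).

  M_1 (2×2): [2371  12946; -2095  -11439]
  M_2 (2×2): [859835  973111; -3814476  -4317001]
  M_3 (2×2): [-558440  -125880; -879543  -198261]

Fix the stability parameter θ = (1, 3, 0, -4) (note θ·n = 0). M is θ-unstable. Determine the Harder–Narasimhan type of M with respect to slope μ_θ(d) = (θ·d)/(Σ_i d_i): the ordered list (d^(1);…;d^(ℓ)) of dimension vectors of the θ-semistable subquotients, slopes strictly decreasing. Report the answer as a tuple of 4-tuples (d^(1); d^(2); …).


Interval decomposition of M: I[1,3], I[1,4], I[4,4].
HN type (ℓ=4): μ^(1)=3/2; μ^(2)=1; μ^(3)=0; μ^(4)=-4

((0, 1, 1, 0); (1, 0, 0, 0); (1, 1, 1, 1); (0, 0, 0, 1))


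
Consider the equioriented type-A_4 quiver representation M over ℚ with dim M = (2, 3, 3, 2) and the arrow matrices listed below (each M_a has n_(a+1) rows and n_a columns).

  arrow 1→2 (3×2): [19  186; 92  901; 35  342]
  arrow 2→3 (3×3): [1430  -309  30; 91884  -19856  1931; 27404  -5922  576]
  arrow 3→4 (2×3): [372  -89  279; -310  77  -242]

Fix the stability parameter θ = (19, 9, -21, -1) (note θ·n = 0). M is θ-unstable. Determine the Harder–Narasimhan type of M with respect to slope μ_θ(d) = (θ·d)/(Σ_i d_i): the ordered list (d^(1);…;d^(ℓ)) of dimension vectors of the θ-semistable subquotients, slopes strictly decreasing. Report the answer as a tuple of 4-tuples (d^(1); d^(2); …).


Interval decomposition of M: I[1,3], I[1,4], I[2,2], I[3,4].
HN type (ℓ=5): μ^(1)=9; μ^(2)=7/3; μ^(3)=3/2; μ^(4)=-1; μ^(5)=-21

((0, 1, 0, 0); (1, 1, 1, 0); (1, 1, 1, 1); (0, 0, 0, 1); (0, 0, 1, 0))


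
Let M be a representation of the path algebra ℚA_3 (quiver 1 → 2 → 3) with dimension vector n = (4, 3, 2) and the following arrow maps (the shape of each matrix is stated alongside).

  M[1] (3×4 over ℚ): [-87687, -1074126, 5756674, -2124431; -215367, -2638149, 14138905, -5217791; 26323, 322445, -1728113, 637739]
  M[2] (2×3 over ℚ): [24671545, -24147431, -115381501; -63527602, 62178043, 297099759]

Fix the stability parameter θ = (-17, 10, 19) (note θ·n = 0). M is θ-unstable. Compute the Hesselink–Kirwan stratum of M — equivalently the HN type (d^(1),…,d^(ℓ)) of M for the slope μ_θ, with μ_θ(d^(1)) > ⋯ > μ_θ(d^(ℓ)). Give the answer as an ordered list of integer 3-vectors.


Via rank(M_{q-1}∘⋯∘M_p): M ≅ I[1,1]^2, I[1,2], I[1,3], I[2,3].
μ_θ-semistable layers: μ^(1)=19; μ^(2)=10; μ^(3)=-17

((0, 0, 2); (0, 3, 0); (4, 0, 0))


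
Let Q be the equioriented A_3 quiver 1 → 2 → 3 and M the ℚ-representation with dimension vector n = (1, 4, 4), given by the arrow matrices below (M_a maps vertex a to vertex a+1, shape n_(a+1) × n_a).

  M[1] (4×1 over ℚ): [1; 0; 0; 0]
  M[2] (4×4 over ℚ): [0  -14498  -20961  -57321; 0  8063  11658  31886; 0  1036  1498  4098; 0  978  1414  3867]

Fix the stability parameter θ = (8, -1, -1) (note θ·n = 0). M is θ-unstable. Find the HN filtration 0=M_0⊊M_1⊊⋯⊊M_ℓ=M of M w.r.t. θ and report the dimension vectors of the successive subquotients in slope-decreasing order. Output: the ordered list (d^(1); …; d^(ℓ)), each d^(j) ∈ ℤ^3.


Barcode: M ≅ I[1,2], I[2,3]^3, I[3,3]. HN layers by μ_θ (2 steps, strictly decreasing):
  μ^(1)=7/2; μ^(2)=-1

((1, 1, 0); (0, 3, 4))


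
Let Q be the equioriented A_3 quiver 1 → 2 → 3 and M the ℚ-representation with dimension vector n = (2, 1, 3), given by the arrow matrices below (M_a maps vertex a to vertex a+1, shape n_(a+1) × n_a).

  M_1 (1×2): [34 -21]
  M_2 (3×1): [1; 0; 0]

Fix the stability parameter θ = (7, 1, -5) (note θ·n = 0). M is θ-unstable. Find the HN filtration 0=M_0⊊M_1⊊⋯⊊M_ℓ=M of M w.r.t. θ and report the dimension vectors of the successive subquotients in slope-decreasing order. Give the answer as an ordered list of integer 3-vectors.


Via rank(M_{q-1}∘⋯∘M_p): M ≅ I[1,1], I[1,3], I[3,3]^2.
μ_θ-semistable layers: μ^(1)=7; μ^(2)=1; μ^(3)=-5

((1, 0, 0); (1, 1, 1); (0, 0, 2))


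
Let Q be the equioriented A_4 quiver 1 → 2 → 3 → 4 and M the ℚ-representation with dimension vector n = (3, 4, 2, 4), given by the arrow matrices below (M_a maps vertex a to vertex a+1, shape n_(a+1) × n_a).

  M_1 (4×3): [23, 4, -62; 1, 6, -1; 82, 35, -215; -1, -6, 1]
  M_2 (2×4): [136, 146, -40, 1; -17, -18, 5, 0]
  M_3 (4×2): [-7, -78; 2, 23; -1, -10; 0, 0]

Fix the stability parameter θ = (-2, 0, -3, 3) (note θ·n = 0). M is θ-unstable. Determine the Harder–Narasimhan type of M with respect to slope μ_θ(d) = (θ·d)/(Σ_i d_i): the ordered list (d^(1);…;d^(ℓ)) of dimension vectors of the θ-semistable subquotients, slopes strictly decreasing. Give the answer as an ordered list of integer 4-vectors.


Via rank(M_{q-1}∘⋯∘M_p): M ≅ I[1,2], I[1,4]^2, I[2,2], I[4,4]^2.
μ_θ-semistable layers: μ^(1)=3; μ^(2)=0; μ^(3)=-3/2; μ^(4)=-2

((0, 0, 0, 4); (0, 2, 0, 0); (0, 2, 2, 0); (3, 0, 0, 0))


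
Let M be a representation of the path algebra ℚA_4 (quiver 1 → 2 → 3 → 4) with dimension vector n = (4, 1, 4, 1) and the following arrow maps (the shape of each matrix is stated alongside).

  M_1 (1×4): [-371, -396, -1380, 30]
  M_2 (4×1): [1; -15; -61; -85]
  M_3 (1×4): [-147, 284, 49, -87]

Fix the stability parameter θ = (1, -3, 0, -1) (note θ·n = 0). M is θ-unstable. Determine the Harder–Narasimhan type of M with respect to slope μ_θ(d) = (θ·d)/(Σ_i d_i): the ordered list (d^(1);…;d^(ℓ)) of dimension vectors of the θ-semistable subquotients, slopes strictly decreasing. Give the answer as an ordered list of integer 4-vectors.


Interval decomposition of M: I[1,1]^3, I[1,4], I[3,3]^3.
HN type (ℓ=4): μ^(1)=1; μ^(2)=0; μ^(3)=-1/2; μ^(4)=-1

((3, 0, 0, 0); (0, 0, 3, 0); (0, 0, 1, 1); (1, 1, 0, 0))


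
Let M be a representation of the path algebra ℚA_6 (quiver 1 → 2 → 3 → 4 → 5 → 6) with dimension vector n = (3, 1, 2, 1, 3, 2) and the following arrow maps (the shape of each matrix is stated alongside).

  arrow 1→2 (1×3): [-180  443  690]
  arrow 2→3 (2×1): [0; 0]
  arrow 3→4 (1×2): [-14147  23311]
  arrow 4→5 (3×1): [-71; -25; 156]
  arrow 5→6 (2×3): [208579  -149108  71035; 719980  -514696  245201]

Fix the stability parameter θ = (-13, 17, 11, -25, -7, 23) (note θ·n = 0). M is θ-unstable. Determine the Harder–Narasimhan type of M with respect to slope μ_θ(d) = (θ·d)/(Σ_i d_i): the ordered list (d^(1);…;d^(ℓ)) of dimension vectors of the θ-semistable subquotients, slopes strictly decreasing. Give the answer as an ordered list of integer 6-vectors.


Barcode: M ≅ I[1,1]^2, I[1,2], I[3,3], I[3,6], I[5,5], I[5,6]. HN layers by μ_θ (5 steps, strictly decreasing):
  μ^(1)=23; μ^(2)=17; μ^(3)=11; μ^(4)=-7; μ^(5)=-13

((0, 0, 0, 0, 0, 2); (0, 1, 0, 0, 0, 0); (0, 0, 1, 0, 0, 0); (0, 0, 1, 1, 3, 0); (3, 0, 0, 0, 0, 0))


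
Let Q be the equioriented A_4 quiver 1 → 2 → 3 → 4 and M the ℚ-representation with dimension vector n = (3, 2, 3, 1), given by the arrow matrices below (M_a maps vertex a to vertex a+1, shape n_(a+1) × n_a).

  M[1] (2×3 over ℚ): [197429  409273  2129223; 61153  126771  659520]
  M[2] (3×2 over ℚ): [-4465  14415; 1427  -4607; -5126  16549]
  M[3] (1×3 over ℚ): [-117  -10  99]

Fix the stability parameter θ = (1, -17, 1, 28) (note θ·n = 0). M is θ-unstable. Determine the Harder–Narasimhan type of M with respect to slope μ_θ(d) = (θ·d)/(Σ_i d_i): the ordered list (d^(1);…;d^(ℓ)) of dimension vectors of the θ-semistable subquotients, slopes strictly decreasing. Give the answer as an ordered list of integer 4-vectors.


Via rank(M_{q-1}∘⋯∘M_p): M ≅ I[1,1], I[1,3], I[1,4], I[3,3].
μ_θ-semistable layers: μ^(1)=28; μ^(2)=1; μ^(3)=-8

((0, 0, 0, 1); (1, 0, 3, 0); (2, 2, 0, 0))


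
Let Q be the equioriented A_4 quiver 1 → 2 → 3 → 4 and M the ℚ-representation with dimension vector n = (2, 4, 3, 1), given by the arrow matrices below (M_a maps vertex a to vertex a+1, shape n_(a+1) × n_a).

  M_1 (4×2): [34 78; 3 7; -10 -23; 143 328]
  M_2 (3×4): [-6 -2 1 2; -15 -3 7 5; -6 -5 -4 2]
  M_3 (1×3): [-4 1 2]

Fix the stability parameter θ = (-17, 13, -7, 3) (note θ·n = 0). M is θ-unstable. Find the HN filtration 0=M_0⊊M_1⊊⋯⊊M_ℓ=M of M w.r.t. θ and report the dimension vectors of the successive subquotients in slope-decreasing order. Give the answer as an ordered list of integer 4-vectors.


Barcode: M ≅ I[1,3], I[1,4], I[2,2], I[2,3]. HN layers by μ_θ (3 steps, strictly decreasing):
  μ^(1)=13; μ^(2)=3; μ^(3)=-17

((0, 1, 0, 0); (0, 3, 3, 1); (2, 0, 0, 0))


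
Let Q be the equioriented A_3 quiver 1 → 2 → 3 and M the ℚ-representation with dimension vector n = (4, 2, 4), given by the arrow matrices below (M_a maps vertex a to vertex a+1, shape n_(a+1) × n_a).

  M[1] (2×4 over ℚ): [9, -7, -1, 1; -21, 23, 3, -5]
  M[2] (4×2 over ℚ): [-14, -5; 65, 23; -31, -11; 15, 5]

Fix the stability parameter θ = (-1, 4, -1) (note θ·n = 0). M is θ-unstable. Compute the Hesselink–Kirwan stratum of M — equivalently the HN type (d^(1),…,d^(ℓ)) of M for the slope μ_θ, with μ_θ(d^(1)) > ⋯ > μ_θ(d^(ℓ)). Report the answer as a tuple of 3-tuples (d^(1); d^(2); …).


Interval decomposition of M: I[1,1]^2, I[1,3]^2, I[3,3]^2.
HN type (ℓ=2): μ^(1)=3/2; μ^(2)=-1

((0, 2, 2); (4, 0, 2))


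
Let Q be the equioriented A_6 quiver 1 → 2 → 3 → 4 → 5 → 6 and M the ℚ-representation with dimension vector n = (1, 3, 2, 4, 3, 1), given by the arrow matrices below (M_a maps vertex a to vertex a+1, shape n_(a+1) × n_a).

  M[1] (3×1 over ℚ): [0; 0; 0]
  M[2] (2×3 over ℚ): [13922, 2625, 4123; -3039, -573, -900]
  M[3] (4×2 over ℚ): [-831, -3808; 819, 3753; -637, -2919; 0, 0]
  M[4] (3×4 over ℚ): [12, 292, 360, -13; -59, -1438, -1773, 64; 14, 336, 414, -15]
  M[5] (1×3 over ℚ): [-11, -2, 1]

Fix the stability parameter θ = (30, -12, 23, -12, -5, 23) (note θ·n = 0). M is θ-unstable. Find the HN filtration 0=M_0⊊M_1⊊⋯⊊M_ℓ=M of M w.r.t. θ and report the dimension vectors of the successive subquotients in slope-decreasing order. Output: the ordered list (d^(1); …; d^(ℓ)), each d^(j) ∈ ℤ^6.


Barcode: M ≅ I[1,1], I[2,2], I[2,4], I[2,5], I[4,4], I[4,5], I[5,6]. HN layers by μ_θ (6 steps, strictly decreasing):
  μ^(1)=30; μ^(2)=23; μ^(3)=11/2; μ^(4)=2; μ^(5)=-5; μ^(6)=-12

((1, 0, 0, 0, 0, 0); (0, 0, 0, 0, 0, 1); (0, 0, 1, 1, 0, 0); (0, 0, 1, 1, 1, 0); (0, 0, 0, 0, 2, 0); (0, 3, 0, 2, 0, 0))


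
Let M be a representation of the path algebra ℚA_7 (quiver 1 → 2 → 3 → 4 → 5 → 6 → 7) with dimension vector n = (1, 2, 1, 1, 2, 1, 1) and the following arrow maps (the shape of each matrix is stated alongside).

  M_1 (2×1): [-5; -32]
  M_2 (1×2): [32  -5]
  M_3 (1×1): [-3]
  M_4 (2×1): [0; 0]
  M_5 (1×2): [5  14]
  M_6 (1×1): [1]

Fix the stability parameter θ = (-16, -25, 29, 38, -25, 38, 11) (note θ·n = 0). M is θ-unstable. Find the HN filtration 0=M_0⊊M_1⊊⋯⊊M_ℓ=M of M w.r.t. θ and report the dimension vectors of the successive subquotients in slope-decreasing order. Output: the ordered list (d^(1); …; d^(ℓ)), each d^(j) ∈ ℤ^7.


Barcode: M ≅ I[1,2], I[2,4], I[5,5], I[5,7]. HN layers by μ_θ (5 steps, strictly decreasing):
  μ^(1)=38; μ^(2)=29; μ^(3)=49/2; μ^(4)=-41/2; μ^(5)=-25

((0, 0, 0, 1, 0, 0, 0); (0, 0, 1, 0, 0, 0, 0); (0, 0, 0, 0, 0, 1, 1); (1, 1, 0, 0, 0, 0, 0); (0, 1, 0, 0, 2, 0, 0))


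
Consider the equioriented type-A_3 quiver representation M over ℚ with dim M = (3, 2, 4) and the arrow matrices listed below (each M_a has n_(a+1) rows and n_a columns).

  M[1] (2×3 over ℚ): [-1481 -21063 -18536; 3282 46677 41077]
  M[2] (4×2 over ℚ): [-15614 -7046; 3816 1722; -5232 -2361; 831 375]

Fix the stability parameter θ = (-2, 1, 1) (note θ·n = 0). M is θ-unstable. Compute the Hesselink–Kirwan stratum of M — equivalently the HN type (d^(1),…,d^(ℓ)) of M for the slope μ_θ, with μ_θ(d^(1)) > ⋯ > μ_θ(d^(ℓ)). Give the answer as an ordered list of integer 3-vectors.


Via rank(M_{q-1}∘⋯∘M_p): M ≅ I[1,1], I[1,3]^2, I[3,3]^2.
μ_θ-semistable layers: μ^(1)=1; μ^(2)=-2

((0, 2, 4); (3, 0, 0))


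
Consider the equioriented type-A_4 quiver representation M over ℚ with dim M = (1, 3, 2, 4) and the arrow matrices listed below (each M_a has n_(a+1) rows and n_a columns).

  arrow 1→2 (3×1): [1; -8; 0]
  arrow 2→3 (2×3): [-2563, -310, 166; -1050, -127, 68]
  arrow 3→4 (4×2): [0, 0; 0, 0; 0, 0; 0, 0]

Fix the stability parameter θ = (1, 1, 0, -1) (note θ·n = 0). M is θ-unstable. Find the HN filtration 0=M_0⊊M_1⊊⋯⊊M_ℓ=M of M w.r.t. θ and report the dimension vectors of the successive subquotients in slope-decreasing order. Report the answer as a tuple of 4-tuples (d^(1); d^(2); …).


Via rank(M_{q-1}∘⋯∘M_p): M ≅ I[1,3], I[2,2], I[2,3], I[4,4]^4.
μ_θ-semistable layers: μ^(1)=1; μ^(2)=2/3; μ^(3)=1/2; μ^(4)=-1

((0, 1, 0, 0); (1, 1, 1, 0); (0, 1, 1, 0); (0, 0, 0, 4))


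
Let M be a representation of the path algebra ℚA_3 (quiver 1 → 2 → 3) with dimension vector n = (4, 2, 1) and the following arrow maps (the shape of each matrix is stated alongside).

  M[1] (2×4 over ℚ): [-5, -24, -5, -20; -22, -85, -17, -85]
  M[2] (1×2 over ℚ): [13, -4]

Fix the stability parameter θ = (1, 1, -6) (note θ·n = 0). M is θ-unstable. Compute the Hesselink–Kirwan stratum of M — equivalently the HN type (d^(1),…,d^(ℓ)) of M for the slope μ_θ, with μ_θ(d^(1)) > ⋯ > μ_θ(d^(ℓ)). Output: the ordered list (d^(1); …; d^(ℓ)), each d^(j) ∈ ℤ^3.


Via rank(M_{q-1}∘⋯∘M_p): M ≅ I[1,1]^2, I[1,2], I[1,3].
μ_θ-semistable layers: μ^(1)=1; μ^(2)=-4/3

((3, 1, 0); (1, 1, 1))


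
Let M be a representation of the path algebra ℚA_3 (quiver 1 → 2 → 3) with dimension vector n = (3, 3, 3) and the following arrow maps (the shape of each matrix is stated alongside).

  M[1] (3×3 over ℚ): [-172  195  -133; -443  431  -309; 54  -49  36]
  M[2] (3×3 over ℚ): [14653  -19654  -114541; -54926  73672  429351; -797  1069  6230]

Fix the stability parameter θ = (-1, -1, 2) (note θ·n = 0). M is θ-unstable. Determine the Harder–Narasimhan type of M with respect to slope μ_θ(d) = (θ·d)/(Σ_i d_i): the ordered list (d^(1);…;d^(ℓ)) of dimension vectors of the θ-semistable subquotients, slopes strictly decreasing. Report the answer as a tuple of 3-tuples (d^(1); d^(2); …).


Barcode: M ≅ I[1,3]^3. HN layers by μ_θ (2 steps, strictly decreasing):
  μ^(1)=2; μ^(2)=-1

((0, 0, 3); (3, 3, 0))


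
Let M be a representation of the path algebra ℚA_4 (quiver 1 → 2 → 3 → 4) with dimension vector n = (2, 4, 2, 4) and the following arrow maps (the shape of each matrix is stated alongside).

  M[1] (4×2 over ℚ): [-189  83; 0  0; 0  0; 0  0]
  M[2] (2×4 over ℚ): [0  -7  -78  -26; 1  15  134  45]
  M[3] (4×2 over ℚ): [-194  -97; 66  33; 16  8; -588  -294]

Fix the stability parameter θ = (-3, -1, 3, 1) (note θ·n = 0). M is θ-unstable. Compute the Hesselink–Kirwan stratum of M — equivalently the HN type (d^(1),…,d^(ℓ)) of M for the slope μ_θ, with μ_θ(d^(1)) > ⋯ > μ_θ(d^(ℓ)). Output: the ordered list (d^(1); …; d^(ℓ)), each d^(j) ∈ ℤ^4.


Via rank(M_{q-1}∘⋯∘M_p): M ≅ I[1,1], I[1,4], I[2,2]^2, I[2,3], I[4,4]^3.
μ_θ-semistable layers: μ^(1)=3; μ^(2)=2; μ^(3)=1; μ^(4)=-1; μ^(5)=-3

((0, 0, 1, 0); (0, 0, 1, 1); (0, 0, 0, 3); (0, 4, 0, 0); (2, 0, 0, 0))


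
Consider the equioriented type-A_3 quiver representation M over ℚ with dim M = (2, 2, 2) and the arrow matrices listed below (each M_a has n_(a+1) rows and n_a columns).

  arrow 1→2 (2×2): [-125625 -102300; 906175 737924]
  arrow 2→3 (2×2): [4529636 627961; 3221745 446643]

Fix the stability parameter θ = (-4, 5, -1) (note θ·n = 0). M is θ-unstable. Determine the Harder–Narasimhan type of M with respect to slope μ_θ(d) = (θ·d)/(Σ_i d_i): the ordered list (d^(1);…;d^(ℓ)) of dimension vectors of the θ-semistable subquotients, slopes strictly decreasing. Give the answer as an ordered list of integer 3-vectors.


Barcode: M ≅ I[1,1], I[1,3], I[2,3]. HN layers by μ_θ (2 steps, strictly decreasing):
  μ^(1)=2; μ^(2)=-4

((0, 2, 2); (2, 0, 0))


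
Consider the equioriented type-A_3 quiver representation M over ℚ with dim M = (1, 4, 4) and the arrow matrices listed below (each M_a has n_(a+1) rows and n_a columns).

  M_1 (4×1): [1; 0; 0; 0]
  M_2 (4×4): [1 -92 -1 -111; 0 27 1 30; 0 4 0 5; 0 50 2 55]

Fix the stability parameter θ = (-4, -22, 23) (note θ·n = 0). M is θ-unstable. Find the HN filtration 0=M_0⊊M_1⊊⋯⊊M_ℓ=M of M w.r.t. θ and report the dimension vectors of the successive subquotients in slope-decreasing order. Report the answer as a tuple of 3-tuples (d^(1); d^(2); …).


Via rank(M_{q-1}∘⋯∘M_p): M ≅ I[1,3], I[2,2], I[2,3]^2, I[3,3].
μ_θ-semistable layers: μ^(1)=23; μ^(2)=-13; μ^(3)=-22

((0, 0, 4); (1, 1, 0); (0, 3, 0))


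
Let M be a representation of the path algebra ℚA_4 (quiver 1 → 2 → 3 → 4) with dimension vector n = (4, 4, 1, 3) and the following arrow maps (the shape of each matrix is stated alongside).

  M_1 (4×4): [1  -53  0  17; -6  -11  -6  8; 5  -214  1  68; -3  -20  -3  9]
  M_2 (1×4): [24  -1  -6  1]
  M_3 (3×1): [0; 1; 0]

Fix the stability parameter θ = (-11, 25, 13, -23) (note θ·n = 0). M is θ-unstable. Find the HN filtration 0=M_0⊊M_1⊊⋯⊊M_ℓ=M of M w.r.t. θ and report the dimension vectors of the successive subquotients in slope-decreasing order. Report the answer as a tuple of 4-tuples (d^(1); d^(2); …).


Via rank(M_{q-1}∘⋯∘M_p): M ≅ I[1,2]^3, I[1,4], I[4,4]^2.
μ_θ-semistable layers: μ^(1)=25; μ^(2)=5; μ^(3)=-11; μ^(4)=-23

((0, 3, 0, 0); (0, 1, 1, 1); (4, 0, 0, 0); (0, 0, 0, 2))


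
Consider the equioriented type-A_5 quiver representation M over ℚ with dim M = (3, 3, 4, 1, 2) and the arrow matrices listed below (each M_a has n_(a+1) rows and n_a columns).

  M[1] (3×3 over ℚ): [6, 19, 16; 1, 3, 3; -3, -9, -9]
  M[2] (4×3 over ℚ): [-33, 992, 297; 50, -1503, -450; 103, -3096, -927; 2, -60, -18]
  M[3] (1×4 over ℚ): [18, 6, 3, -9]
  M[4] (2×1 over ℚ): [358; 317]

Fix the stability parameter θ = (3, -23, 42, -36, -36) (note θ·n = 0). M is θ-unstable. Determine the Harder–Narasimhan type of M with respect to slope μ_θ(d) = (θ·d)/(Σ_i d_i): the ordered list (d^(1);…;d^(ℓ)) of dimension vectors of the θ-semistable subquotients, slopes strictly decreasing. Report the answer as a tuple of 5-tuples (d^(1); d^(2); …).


Barcode: M ≅ I[1,1], I[1,3], I[1,5], I[2,2], I[3,3]^2, I[5,5]. HN layers by μ_θ (5 steps, strictly decreasing):
  μ^(1)=42; μ^(2)=3; μ^(3)=-10; μ^(4)=-23; μ^(5)=-36

((0, 0, 3, 0, 0); (1, 0, 0, 0, 0); (2, 2, 1, 1, 1); (0, 1, 0, 0, 0); (0, 0, 0, 0, 1))


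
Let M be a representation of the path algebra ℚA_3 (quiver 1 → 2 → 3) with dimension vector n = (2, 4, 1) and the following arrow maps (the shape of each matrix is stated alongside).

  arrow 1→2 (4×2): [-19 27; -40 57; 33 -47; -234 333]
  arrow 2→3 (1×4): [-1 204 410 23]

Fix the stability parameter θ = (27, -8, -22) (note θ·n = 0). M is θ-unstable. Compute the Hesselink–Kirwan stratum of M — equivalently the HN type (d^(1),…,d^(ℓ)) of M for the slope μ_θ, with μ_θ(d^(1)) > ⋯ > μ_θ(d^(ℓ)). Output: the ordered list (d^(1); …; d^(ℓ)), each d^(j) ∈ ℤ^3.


Via rank(M_{q-1}∘⋯∘M_p): M ≅ I[1,2], I[1,3], I[2,2]^2.
μ_θ-semistable layers: μ^(1)=19/2; μ^(2)=-1; μ^(3)=-8

((1, 1, 0); (1, 1, 1); (0, 2, 0))


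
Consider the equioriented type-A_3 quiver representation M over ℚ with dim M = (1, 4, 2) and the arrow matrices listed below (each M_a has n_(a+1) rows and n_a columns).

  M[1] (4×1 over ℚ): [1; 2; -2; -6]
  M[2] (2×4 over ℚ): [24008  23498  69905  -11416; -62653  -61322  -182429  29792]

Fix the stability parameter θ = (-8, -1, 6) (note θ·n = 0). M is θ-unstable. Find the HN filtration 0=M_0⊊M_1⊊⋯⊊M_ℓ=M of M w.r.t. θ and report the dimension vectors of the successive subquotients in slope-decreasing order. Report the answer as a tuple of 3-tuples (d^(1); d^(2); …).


Interval decomposition of M: I[1,3], I[2,2]^2, I[2,3].
HN type (ℓ=3): μ^(1)=6; μ^(2)=-1; μ^(3)=-8

((0, 0, 2); (0, 4, 0); (1, 0, 0))


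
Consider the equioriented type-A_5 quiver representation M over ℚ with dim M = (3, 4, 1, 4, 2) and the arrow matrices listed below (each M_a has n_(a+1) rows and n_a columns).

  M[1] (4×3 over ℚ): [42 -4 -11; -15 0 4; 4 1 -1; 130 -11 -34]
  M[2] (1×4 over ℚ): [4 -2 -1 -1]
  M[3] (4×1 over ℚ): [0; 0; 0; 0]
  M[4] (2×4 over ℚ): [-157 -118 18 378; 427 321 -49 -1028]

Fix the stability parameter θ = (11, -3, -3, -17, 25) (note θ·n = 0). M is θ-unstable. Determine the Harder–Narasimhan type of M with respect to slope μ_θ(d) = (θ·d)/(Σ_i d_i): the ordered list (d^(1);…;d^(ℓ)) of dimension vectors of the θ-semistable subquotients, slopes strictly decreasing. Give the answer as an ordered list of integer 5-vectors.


Interval decomposition of M: I[1,2]^2, I[1,3], I[2,2], I[4,4]^2, I[4,5]^2.
HN type (ℓ=5): μ^(1)=25; μ^(2)=4; μ^(3)=5/3; μ^(4)=-3; μ^(5)=-17

((0, 0, 0, 0, 2); (2, 2, 0, 0, 0); (1, 1, 1, 0, 0); (0, 1, 0, 0, 0); (0, 0, 0, 4, 0))


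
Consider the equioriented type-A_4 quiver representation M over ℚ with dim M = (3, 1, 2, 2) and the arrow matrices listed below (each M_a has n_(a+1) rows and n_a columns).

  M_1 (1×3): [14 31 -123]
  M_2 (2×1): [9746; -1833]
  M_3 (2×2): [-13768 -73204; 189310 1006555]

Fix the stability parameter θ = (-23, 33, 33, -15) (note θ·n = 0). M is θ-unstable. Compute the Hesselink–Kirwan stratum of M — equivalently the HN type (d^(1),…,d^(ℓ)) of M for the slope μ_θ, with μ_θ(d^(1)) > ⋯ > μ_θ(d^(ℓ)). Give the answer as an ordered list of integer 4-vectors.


Barcode: M ≅ I[1,1]^2, I[1,4], I[3,3], I[4,4]. HN layers by μ_θ (4 steps, strictly decreasing):
  μ^(1)=33; μ^(2)=17; μ^(3)=-15; μ^(4)=-23

((0, 0, 1, 0); (0, 1, 1, 1); (0, 0, 0, 1); (3, 0, 0, 0))


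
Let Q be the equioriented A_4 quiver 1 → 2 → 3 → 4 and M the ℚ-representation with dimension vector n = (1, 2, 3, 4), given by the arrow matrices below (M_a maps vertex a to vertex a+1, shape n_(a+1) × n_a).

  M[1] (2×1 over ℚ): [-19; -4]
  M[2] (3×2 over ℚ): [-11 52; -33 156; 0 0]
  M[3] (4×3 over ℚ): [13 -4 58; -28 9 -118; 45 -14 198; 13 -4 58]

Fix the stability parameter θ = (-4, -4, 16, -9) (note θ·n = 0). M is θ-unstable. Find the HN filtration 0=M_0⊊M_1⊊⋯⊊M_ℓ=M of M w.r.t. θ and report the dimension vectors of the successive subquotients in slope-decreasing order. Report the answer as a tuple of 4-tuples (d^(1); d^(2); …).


Interval decomposition of M: I[1,4], I[2,2], I[3,3], I[3,4], I[4,4]^2.
HN type (ℓ=4): μ^(1)=16; μ^(2)=7/2; μ^(3)=-4; μ^(4)=-9

((0, 0, 1, 0); (0, 0, 2, 2); (1, 2, 0, 0); (0, 0, 0, 2))


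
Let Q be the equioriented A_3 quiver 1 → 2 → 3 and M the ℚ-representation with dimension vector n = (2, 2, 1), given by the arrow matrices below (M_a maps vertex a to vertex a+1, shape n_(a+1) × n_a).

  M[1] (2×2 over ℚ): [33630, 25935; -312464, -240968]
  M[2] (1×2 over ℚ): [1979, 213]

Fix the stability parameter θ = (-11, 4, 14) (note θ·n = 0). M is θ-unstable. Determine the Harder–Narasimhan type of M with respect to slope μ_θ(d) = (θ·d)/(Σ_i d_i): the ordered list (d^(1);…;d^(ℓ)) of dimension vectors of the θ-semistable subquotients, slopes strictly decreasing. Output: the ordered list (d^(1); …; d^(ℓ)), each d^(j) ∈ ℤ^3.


Interval decomposition of M: I[1,1], I[1,3], I[2,2].
HN type (ℓ=3): μ^(1)=14; μ^(2)=4; μ^(3)=-11

((0, 0, 1); (0, 2, 0); (2, 0, 0))


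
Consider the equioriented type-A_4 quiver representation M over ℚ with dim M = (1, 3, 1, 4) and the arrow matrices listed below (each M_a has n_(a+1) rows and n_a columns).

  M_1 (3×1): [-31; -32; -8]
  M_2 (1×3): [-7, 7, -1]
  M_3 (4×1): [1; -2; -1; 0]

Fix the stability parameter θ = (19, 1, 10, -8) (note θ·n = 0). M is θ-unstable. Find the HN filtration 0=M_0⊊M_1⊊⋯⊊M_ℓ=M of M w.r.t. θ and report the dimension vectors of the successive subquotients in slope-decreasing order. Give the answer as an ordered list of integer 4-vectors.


Barcode: M ≅ I[1,4], I[2,2]^2, I[4,4]^3. HN layers by μ_θ (3 steps, strictly decreasing):
  μ^(1)=11/2; μ^(2)=1; μ^(3)=-8

((1, 1, 1, 1); (0, 2, 0, 0); (0, 0, 0, 3))


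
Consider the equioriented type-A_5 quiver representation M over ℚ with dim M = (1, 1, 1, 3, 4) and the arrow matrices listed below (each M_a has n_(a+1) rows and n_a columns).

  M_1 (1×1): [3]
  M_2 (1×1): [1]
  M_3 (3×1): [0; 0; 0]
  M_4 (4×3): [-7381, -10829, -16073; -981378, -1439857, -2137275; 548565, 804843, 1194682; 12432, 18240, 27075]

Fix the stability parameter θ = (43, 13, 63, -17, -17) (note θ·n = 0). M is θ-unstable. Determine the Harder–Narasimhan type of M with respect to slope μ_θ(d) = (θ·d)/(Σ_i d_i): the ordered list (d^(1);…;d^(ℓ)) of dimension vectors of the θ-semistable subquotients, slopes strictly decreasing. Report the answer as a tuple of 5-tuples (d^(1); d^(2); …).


Barcode: M ≅ I[1,3], I[4,5]^3, I[5,5]. HN layers by μ_θ (3 steps, strictly decreasing):
  μ^(1)=63; μ^(2)=28; μ^(3)=-17

((0, 0, 1, 0, 0); (1, 1, 0, 0, 0); (0, 0, 0, 3, 4))


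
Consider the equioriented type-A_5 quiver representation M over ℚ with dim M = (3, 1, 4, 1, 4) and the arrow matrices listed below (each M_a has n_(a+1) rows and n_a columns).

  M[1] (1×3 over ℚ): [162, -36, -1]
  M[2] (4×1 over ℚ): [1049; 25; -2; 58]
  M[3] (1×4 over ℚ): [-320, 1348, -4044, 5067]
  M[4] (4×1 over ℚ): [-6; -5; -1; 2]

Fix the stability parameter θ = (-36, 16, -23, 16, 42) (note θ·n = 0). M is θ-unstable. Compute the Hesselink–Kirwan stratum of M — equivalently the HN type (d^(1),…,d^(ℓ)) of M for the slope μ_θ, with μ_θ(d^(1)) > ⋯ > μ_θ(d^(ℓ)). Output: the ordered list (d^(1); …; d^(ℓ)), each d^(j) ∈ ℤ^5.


Interval decomposition of M: I[1,1]^2, I[1,5], I[3,3]^3, I[5,5]^3.
HN type (ℓ=5): μ^(1)=42; μ^(2)=16; μ^(3)=-7/2; μ^(4)=-23; μ^(5)=-36

((0, 0, 0, 0, 4); (0, 0, 0, 1, 0); (0, 1, 1, 0, 0); (0, 0, 3, 0, 0); (3, 0, 0, 0, 0))


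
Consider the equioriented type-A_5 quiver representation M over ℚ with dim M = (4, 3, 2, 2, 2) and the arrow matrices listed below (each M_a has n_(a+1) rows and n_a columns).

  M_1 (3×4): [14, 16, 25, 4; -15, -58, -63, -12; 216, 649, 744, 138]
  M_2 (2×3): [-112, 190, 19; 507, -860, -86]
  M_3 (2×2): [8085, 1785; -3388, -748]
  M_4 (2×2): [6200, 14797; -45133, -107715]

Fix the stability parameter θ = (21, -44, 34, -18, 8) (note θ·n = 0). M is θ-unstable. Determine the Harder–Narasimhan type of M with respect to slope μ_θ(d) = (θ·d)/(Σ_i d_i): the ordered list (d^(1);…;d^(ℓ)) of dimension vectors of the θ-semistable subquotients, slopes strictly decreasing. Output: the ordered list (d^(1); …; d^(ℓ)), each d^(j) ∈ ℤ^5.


Interval decomposition of M: I[1,1], I[1,2], I[1,3], I[1,5], I[4,5].
HN type (ℓ=5): μ^(1)=34; μ^(2)=21; μ^(3)=8; μ^(4)=-23/2; μ^(5)=-18

((0, 0, 1, 0, 0); (1, 0, 0, 0, 0); (0, 0, 1, 1, 2); (3, 3, 0, 0, 0); (0, 0, 0, 1, 0))
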